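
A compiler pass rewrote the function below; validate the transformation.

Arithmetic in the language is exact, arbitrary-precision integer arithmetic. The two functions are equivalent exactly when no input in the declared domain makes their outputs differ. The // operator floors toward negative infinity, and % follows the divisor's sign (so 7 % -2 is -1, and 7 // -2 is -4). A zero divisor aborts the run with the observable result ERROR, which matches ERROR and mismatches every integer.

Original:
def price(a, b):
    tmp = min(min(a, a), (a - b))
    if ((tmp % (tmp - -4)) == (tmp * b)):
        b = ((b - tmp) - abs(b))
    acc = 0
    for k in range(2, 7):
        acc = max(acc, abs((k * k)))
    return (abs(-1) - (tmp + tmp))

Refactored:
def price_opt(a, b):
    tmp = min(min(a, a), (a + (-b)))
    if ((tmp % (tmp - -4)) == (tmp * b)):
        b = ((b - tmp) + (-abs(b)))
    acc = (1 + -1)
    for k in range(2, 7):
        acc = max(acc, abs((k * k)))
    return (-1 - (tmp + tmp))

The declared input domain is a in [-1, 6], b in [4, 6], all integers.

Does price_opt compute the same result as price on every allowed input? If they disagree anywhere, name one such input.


Input a=-1, b=4: 11 from price versus 9 from price_opt.
verdict: not equivalent; witness: a=-1, b=4


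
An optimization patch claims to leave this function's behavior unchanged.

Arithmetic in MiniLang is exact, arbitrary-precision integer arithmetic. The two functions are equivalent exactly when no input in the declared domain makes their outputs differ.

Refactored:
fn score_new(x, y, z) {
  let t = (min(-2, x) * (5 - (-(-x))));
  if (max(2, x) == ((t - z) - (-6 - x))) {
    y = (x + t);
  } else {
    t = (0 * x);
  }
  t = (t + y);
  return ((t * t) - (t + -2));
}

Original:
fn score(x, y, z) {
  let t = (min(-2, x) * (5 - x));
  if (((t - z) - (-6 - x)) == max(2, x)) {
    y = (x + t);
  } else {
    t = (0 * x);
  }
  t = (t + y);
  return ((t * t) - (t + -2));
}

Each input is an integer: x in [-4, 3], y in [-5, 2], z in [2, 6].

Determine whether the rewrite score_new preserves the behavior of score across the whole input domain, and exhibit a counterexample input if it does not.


Reading the diff, among the changes: same computation, different form.
One worked example (x=-4, y=2, z=3) — score: t=-36, then (((t - z) - (-6 - x)) == max(2, x)) is false, then t=0, then t=2, then returns 4; score_new: t=-36, then (max(2, x) == ((t - z) - (-6 - x))) is false, then t=0, then t=2, then returns 4; agreement on 4.
Sweeping the whole domain (320 inputs) finds no disagreement.
verdict: equivalent


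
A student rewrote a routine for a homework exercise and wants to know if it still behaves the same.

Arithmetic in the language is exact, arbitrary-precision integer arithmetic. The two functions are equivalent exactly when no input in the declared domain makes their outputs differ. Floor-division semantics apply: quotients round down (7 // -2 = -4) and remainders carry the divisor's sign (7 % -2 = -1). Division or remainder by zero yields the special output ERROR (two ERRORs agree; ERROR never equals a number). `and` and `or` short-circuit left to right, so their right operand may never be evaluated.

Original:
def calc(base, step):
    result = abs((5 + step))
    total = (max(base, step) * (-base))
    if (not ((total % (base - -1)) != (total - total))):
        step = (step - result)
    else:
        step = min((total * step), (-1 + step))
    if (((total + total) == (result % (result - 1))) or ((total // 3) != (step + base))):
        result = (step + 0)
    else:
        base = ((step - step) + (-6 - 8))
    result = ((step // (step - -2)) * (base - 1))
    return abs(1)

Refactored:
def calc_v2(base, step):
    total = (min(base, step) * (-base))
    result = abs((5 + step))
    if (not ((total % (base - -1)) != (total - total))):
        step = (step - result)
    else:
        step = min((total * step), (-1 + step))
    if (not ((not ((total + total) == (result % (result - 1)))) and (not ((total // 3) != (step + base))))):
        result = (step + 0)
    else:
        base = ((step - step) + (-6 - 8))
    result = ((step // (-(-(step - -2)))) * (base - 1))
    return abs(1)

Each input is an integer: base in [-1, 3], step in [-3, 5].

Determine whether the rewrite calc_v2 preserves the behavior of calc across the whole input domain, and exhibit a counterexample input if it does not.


Not equivalent: base=1, step=2 separates them (1 vs ERROR).
calc: result=7, then total=-2, then (not ((total % (base - -1)) != (total - total))) is true, then step=-5, then (((total + total) == (result % (result - 1))) or ((total // 3) != (step + base))) is true, then result=-5, then result=0, then returns 1
calc_v2: total=-1, then result=7, then (not ((total % (base - -1)) != (total - total))) is false, then step=-2, then (not ((not ((total + total) == (result % (result - 1)))) and (not ((total // 3) != (step + base))))) is false, then base=-14, then a zero divisor aborts: ERROR
verdict: not equivalent; witness: base=1, step=2


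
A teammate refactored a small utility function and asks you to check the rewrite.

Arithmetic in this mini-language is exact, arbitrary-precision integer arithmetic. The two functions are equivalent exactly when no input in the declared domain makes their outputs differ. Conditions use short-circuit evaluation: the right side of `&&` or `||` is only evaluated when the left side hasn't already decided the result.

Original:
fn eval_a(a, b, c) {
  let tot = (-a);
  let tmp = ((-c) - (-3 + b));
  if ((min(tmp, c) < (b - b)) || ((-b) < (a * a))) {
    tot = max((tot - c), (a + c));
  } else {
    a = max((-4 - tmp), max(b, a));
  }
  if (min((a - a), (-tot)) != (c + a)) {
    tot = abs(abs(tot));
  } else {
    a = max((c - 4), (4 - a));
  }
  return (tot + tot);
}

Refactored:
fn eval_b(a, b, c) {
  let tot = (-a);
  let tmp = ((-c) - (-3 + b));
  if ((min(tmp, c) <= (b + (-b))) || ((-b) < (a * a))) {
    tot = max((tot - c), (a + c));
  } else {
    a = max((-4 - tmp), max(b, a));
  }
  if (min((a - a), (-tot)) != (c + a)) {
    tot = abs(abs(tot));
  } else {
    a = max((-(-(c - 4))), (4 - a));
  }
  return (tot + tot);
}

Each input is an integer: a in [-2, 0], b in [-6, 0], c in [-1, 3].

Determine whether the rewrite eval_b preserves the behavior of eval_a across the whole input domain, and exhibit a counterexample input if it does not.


Not equivalent: a=0, b=0, c=3 separates them (0 vs 6).
eval_a: tot=0, then tmp=0, then ((min(tmp, c) < (b - b)) || ((-b) < (a * a))) is false, then a=0, then (min((a - a), (-tot)) != (c + a)) is true, then tot=0, then returns 0
eval_b: tot=0, then tmp=0, then ((min(tmp, c) <= (b + (-b))) || ((-b) < (a * a))) is true, then tot=3, then (min((a - a), (-tot)) != (c + a)) is true, then tot=3, then returns 6
verdict: not equivalent; witness: a=0, b=0, c=3


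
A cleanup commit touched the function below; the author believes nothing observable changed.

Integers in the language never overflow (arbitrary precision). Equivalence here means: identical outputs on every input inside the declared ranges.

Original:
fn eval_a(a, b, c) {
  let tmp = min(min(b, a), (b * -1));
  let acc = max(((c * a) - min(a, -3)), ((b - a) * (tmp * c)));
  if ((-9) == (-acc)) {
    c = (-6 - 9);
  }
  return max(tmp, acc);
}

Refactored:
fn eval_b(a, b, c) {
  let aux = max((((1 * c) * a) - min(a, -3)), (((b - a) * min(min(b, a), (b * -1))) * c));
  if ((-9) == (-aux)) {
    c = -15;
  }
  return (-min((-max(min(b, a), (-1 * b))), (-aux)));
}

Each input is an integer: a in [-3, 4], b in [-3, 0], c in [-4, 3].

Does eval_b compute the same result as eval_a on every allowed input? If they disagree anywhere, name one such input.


a=-3, b=-3, c=1 yields 0 from eval_a but 3 from eval_b.
verdict: not equivalent; witness: a=-3, b=-3, c=1


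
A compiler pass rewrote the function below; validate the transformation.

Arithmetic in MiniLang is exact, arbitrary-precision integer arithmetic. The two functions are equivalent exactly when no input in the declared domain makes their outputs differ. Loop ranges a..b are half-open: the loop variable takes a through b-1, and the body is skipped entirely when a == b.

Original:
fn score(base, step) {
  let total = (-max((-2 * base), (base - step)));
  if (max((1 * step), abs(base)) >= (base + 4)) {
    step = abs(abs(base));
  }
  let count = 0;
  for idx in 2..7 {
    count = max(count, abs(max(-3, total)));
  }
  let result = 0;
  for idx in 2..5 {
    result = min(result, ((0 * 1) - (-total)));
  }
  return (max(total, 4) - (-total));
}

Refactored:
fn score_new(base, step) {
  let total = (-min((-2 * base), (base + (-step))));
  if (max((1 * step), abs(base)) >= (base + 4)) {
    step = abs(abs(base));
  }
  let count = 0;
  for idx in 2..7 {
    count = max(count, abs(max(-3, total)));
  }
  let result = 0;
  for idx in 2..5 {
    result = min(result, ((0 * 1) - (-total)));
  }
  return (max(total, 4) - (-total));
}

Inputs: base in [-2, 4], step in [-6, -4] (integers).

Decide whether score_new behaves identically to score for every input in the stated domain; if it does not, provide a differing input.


These are not equivalent — on base=-2, step=-5 the outputs split (0 vs 1).
score: total = -4; (max((1 * step), abs(base)) >= (base + 4)) -> true; step = 2; count = 0; [idx=2]; count = 3; [idx=3]; count = 3; [idx=4]; count = 3; [idx=5]; count = 3; [idx=6]; count = 3; result = 0; [idx=2]; result = -4; [idx=3]; result = -4; [idx=4]; result = -4; return 0
score_new: total = -3; (max((1 * step), abs(base)) >= (base + 4)) -> true; step = 2; count = 0; [idx=2]; count = 3; [idx=3]; count = 3; [idx=4]; count = 3; [idx=5]; count = 3; [idx=6]; count = 3; result = 0; [idx=2]; result = -3; [idx=3]; result = -3; [idx=4]; result = -3; return 1
verdict: not equivalent; witness: base=-2, step=-5


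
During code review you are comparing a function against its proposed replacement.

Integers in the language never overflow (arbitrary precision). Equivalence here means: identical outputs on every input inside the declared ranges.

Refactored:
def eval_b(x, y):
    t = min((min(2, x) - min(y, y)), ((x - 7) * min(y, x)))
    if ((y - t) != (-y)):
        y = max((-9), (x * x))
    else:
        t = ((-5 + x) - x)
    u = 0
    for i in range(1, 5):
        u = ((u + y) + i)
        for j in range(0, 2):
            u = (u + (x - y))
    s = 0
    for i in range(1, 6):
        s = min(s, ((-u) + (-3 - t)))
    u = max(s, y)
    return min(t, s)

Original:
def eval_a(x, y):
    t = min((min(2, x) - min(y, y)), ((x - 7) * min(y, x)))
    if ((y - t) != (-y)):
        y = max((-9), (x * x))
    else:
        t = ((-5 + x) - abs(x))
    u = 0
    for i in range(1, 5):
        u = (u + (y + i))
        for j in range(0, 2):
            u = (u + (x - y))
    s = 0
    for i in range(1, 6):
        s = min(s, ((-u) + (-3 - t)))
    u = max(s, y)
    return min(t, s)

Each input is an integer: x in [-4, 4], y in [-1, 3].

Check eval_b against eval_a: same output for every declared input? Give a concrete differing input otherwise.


Try x=-3, y=-1.
eval_a: t=-2, then ((y - t) != (-y)) is false, then t=-11, then u=0, then (i=1), then u=0, then (j=0), then u=-2, then (j=1), then u=-4, then (i=2), then u=-3, then (j=0), then u=-5, then (j=1), then u=-7, then (i=3), then u=-5, then (j=0), then u=-7, then (j=1), then u=-9, then (i=4), then u=-6, then (j=0), then u=-8, then (j=1), then u=-10, then s=0, then (i=1), then s=0, then (i=2), then s=0, then (i=3), then s=0, then (i=4), then s=0, then (i=5), then s=0, then u=0, then returns -11
eval_b: t=-2, then ((y - t) != (-y)) is false, then t=-5, then u=0, then (i=1), then u=0, then (j=0), then u=-2, then (j=1), then u=-4, then (i=2), then u=-3, then (j=0), then u=-5, then (j=1), then u=-7, then (i=3), then u=-5, then (j=0), then u=-7, then (j=1), then u=-9, then (i=4), then u=-6, then (j=0), then u=-8, then (j=1), then u=-10, then s=0, then (i=1), then s=0, then (i=2), then s=0, then (i=3), then s=0, then (i=4), then s=0, then (i=5), then s=0, then u=0, then returns -5
-11 against -5: the behavior changed.
verdict: not equivalent; witness: x=-3, y=-1


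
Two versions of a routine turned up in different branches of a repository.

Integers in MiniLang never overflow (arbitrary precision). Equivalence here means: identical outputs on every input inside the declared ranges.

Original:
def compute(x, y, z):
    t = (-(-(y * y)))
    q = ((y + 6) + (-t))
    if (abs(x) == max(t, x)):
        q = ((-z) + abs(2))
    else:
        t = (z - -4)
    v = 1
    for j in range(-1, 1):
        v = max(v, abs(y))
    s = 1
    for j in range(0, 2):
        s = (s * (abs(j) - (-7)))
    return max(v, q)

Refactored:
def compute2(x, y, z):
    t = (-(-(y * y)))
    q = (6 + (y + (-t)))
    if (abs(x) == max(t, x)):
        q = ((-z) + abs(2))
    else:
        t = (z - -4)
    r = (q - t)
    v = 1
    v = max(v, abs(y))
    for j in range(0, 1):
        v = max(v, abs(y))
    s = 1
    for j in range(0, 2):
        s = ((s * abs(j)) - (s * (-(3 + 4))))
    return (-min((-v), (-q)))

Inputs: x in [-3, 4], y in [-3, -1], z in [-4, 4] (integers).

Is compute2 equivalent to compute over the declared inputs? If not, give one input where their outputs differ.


The two are interchangeable: min/max/abs usage differs, and local variable names differ, and arithmetic usage differs, and loop structure differs, and statement counts differ, and constant usage differs, and every declared input agrees.
One worked example (x=0, y=-3, z=-2) — compute: t := 9 | q := -6 | (abs(x) == max(t, x)): false | t := 2 | v := 1 | iter j=-1: | v := 3 | iter j=0: | v := 3 | s := 1 | iter j=0: | s := 7 | iter j=1: | s := 56 | result 3; compute2: t := 9 | q := -6 | (abs(x) == max(t, x)): false | t := 2 | r := -8 | v := 1 | v := 3 | iter j=0: | v := 3 | s := 1 | iter j=0: | s := 7 | iter j=1: | s := 56 | result 3; agreement on 3.
Sweeping the whole domain (216 inputs) finds no disagreement.
verdict: equivalent


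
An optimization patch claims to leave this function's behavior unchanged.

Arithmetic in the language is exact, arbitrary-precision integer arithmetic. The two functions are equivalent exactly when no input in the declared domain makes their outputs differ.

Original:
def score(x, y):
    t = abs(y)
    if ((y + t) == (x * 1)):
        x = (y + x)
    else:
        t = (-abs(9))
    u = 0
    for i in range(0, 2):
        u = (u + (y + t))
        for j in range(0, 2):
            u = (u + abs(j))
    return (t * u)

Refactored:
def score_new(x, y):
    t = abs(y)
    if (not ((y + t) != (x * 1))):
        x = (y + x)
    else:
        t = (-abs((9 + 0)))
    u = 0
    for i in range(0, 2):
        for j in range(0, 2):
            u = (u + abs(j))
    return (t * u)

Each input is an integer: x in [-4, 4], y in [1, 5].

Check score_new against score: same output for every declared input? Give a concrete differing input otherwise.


Try x=-4, y=1.
score: t := 1 | ((y + t) == (x * 1)): false | t := -9 | u := 0 | iter i=0: | u := -8 | iter j=0: | u := -8 | iter j=1: | u := -7 | iter i=1: | u := -15 | iter j=0: | u := -15 | iter j=1: | u := -14 | result 126
score_new: t := 1 | (not ((y + t) != (x * 1))): false | t := -9 | u := 0 | iter i=0: | iter j=0: | u := 0 | iter j=1: | u := 1 | iter i=1: | iter j=0: | u := 1 | iter j=1: | u := 2 | result -18
126 against -18: the behavior changed.
verdict: not equivalent; witness: x=-4, y=1


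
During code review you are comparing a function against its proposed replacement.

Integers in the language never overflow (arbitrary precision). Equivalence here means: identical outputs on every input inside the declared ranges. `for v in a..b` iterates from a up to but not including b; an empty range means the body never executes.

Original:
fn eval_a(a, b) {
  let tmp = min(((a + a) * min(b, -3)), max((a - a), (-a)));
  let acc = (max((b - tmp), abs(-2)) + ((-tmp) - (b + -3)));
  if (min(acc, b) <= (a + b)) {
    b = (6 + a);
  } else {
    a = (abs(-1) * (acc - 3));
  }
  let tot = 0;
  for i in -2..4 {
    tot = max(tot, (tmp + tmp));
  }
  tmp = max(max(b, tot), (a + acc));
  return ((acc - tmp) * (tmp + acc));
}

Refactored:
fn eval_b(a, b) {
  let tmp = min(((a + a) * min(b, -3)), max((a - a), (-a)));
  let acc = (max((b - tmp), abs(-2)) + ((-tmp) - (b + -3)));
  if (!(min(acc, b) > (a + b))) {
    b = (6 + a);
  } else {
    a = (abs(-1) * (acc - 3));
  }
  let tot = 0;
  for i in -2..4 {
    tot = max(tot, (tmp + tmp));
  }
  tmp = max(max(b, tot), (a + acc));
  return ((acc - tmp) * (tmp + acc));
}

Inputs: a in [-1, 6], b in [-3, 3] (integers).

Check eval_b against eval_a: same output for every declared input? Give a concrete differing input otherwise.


This is a faithful refactor — boolean connective usage differs, and comparison usage differs, but the computed results match everywhere.
As a probe, take a=4, b=1: eval_a runs tmp=-24, then acc=51, then (min(acc, b) <= (a + b)) is true, then b=10, then tot=0, then (i=-2), then tot=0, then (i=-1), then tot=0, then (i=0), then tot=0, then (i=1), then tot=0, then (i=2), then tot=0, then (i=3), then tot=0, then tmp=55, then returns -424; eval_b runs tmp=-24, then acc=51, then (!(min(acc, b) > (a + b))) is true, then b=10, then tot=0, then (i=-2), then tot=0, then (i=-1), then tot=0, then (i=0), then tot=0, then (i=1), then tot=0, then (i=2), then tot=0, then (i=3), then tot=0, then tmp=55, then returns -424; both end at -424.
Checked all 56 inputs in the declared domain: the outputs agree on every one.
verdict: equivalent


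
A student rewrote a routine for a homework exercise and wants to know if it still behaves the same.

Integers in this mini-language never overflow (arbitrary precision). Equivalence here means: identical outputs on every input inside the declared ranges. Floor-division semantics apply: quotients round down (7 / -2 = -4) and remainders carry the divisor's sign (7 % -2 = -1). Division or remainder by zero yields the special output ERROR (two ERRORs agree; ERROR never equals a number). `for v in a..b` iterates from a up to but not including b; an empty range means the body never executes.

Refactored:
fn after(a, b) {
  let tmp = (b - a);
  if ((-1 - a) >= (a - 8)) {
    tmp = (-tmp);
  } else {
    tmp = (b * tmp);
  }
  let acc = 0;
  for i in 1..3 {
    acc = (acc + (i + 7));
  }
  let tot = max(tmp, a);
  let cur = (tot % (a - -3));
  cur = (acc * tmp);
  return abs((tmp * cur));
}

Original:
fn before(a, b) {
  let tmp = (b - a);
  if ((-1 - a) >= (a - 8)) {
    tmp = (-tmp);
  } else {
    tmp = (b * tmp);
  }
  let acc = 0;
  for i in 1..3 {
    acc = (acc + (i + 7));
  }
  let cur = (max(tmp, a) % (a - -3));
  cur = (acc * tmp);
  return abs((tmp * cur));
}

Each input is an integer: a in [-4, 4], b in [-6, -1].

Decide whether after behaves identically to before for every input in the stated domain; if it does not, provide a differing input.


The two versions differ — the changes include local variable names differ; also statement counts differ.
As a probe, take a=-1, b=-2: before runs tmp becomes -1; next ((-1 - a) >= (a - 8)) evaluates to true; next tmp becomes 1; next acc becomes 0; next at i=1:; next acc becomes 8; next at i=2:; next acc becomes 17; next cur becomes 1; next cur becomes 17; next final value 17; after runs tmp becomes -1; next ((-1 - a) >= (a - 8)) evaluates to true; next tmp becomes 1; next acc becomes 0; next at i=1:; next acc becomes 8; next at i=2:; next acc becomes 17; next tot becomes 1; next cur becomes 1; next cur becomes 17; next final value 17; both end at 17.
Checked all 54 inputs in the declared domain: the outputs agree on every one.
verdict: equivalent


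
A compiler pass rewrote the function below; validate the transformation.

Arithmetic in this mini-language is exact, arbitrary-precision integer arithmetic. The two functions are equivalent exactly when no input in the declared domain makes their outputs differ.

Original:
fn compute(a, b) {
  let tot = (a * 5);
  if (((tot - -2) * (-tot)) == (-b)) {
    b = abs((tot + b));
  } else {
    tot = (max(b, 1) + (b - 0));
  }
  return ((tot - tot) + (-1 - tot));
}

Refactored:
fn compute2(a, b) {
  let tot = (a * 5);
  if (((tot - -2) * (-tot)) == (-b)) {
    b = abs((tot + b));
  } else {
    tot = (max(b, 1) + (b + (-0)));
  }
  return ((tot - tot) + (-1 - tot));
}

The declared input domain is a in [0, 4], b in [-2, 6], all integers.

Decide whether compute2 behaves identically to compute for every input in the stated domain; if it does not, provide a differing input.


Comparing the listings, the differences include: arithmetic usage differs.
Spot check at a=0, b=-2 — compute: tot=0, then (((tot - -2) * (-tot)) == (-b)) is false, then tot=-1, then returns 0. compute2: tot=0, then (((tot - -2) * (-tot)) == (-b)) is false, then tot=-1, then returns 0. Both give 0.
An exhaustive pass over the 45 declared inputs shows identical outputs.
verdict: equivalent


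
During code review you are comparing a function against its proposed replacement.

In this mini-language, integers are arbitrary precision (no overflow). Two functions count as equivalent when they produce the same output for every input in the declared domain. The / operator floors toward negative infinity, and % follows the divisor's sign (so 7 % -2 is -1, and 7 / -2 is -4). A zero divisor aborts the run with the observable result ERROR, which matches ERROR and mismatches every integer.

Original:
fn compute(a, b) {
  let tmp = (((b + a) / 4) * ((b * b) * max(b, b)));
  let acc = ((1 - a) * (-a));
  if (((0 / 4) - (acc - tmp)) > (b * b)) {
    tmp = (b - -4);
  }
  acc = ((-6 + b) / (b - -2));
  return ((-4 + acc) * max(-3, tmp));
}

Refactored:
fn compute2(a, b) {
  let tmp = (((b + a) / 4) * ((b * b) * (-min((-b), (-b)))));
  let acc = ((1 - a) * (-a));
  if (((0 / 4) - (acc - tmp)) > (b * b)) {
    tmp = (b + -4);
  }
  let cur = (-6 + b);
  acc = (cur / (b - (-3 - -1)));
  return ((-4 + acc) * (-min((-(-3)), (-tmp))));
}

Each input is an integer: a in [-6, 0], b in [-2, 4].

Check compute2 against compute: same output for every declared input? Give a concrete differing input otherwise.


The rewrite breaks on a=0, b=4, where the results are -40 and 0.
compute: tmp := 64 | acc := 0 | (((0 / 4) - (acc - tmp)) > (b * b)): true | tmp := 8 | acc := -1 | result -40
compute2: tmp := 64 | acc := 0 | (((0 / 4) - (acc - tmp)) > (b * b)): true | tmp := 0 | cur := -2 | acc := -1 | result 0
verdict: not equivalent; witness: a=0, b=4


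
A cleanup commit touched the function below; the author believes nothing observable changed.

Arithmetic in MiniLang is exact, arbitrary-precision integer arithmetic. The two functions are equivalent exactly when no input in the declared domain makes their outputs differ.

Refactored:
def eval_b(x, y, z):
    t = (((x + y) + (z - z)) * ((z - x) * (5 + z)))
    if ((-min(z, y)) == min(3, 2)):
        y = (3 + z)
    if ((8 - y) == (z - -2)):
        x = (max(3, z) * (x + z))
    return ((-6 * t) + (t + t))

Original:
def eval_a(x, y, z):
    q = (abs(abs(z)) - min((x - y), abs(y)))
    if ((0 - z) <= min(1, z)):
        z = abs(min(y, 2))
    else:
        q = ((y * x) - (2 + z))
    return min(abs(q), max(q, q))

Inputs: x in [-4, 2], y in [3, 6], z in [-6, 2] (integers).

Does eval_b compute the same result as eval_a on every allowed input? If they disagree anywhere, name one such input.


Not equivalent: x=-4, y=3, z=-6 separates them (-8 vs 8).
eval_a: q becomes 13; next ((0 - z) <= min(1, z)) evaluates to false; next q becomes -8; next final value -8
eval_b: t becomes -2; next ((-min(z, y)) == min(3, 2)) evaluates to false; next ((8 - y) == (z - -2)) evaluates to false; next final value 8
verdict: not equivalent; witness: x=-4, y=3, z=-6


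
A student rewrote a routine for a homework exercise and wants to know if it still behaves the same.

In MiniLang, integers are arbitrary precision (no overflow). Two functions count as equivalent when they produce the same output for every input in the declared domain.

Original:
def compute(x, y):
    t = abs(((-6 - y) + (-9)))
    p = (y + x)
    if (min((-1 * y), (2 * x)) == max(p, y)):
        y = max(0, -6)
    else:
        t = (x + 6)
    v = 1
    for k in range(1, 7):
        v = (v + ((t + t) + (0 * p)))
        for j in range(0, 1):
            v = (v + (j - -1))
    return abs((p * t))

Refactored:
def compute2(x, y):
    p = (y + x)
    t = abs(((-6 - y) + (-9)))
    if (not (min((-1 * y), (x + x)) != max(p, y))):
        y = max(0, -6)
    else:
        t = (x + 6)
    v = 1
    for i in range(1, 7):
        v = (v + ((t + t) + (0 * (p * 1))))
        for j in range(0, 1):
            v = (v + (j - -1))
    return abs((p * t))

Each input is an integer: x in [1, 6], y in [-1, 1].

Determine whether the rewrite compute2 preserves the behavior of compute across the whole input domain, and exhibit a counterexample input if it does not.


Differences: boolean connective usage differs; constant usage differs; arithmetic usage differs; local variable names differ; comparison usage differs — yet all 18 inputs agree.
verdict: equivalent


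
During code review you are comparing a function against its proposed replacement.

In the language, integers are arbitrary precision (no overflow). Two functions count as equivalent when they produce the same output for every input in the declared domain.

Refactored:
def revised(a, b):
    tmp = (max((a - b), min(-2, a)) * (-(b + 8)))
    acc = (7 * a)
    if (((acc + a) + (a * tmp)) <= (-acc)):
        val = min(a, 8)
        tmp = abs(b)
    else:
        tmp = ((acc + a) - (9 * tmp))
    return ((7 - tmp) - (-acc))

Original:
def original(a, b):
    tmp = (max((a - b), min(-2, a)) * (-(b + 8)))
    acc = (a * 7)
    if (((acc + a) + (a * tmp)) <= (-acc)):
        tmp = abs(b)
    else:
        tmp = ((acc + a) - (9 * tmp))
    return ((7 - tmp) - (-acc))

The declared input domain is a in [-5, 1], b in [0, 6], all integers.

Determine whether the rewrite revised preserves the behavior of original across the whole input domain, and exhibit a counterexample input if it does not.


Equivalent. Among the additions is an assignment to `val` whose value nothing reads, and its value is discarded.
Across all 49 domain points the two functions coincide.
Tracing a=-2, b=3: original: tmp becomes 22; next acc becomes -14; next (((acc + a) + (a * tmp)) <= (-acc)) evaluates to true; next tmp becomes 3; next final value -10 | revised: tmp becomes 22; next acc becomes -14; next (((acc + a) + (a * tmp)) <= (-acc)) evaluates to true; next val becomes -2; next tmp becomes 3; next final value -10 — matching result -10.
verdict: equivalent


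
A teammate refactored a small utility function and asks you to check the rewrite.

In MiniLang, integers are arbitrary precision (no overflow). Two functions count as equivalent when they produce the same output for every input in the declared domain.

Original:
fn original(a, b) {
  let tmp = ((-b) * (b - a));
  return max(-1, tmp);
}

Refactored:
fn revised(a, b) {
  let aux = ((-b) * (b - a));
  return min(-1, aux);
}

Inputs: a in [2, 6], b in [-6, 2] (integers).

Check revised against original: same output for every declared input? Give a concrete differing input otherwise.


There is a counterexample at a=2, b=-6: -1 on one side, -48 on the other.
original: tmp=-48, then returns -1
revised: aux=-48, then returns -48
verdict: not equivalent; witness: a=2, b=-6


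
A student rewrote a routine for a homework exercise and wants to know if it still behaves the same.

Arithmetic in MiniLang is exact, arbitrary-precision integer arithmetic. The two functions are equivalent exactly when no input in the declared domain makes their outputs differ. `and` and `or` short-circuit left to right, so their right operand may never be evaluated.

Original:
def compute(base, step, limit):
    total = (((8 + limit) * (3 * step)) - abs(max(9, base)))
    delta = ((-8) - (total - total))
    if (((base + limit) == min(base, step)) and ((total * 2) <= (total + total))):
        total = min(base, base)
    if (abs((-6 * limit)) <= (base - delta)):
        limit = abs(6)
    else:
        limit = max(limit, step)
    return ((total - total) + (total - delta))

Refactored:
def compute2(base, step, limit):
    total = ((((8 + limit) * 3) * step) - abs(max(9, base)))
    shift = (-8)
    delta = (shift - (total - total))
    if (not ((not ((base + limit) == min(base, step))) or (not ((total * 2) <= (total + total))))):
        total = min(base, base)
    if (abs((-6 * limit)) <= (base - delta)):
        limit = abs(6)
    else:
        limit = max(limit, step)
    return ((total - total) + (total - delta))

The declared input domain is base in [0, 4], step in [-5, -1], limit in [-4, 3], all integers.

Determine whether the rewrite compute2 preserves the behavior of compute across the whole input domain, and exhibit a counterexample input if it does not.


The two are interchangeable: boolean connective usage differs, local variable names differ, statement counts differ, and every declared input agrees.
Spot check at base=4, step=-2, limit=2 — compute: total = -69; delta = -8; (((base + limit) == min(base, step)) and ((total * 2) <= (total + total))) -> false; (abs((-6 * limit)) <= (base - delta)) -> true; limit = 6; return -61. compute2: total = -69; shift = -8; delta = -8; (not ((not ((base + limit) == min(base, step))) or (not ((total * 2) <= (total + total))))) -> false; (abs((-6 * limit)) <= (base - delta)) -> true; limit = 6; return -61. Both give -61.
Every one of the 200 inputs gives matching results.
verdict: equivalent


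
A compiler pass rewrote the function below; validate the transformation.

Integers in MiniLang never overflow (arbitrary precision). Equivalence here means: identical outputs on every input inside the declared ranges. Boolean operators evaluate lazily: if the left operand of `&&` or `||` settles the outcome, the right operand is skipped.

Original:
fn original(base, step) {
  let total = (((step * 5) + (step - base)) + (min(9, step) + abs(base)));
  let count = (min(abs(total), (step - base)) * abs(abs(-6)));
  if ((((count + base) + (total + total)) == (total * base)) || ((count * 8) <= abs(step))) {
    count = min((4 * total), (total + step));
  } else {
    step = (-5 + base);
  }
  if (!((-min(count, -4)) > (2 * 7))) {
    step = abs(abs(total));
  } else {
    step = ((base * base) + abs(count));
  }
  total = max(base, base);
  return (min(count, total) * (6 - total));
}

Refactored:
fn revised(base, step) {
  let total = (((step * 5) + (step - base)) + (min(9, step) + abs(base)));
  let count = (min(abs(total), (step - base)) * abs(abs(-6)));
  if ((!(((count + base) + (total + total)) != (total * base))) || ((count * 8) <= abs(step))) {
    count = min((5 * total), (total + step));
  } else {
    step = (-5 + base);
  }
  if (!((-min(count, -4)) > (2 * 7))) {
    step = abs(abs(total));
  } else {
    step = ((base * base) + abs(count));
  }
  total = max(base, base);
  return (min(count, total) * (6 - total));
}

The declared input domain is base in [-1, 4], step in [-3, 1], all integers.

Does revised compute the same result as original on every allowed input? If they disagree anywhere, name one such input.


Evaluate both at base=-1, step=-3.
original: total becomes -19; next count becomes -12; next ((((count + base) + (total + total)) == (total * base)) || ((count * 8) <= abs(step))) evaluates to true; next count becomes -76; next (!((-min(count, -4)) > (2 * 7))) evaluates to false; next step becomes 77; next total becomes -1; next final value -532
revised: total becomes -19; next count becomes -12; next ((!(((count + base) + (total + total)) != (total * base))) || ((count * 8) <= abs(step))) evaluates to true; next count becomes -95; next (!((-min(count, -4)) > (2 * 7))) evaluates to false; next step becomes 96; next total becomes -1; next final value -665
-532 vs -665 — the two versions disagree here.
verdict: not equivalent; witness: base=-1, step=-3


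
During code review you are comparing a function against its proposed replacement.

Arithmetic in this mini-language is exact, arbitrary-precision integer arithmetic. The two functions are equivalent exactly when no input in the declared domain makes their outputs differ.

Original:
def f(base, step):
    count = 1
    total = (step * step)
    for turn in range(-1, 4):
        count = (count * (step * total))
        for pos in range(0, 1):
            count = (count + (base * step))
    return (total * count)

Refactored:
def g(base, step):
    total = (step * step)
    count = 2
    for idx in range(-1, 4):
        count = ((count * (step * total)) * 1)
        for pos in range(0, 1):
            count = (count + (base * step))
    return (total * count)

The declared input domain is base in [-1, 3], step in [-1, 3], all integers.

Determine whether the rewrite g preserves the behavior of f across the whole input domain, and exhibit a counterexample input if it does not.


Not equivalent: base=-1, step=-1 separates them (0 vs -1).
f: count := 1 | total := 1 | iter turn=-1: | count := -1 | iter pos=0: | count := 0 | iter turn=0: | count := 0 | iter pos=0: | count := 1 | iter turn=1: | count := -1 | iter pos=0: | count := 0 | iter turn=2: | count := 0 | iter pos=0: | count := 1 | iter turn=3: | count := -1 | iter pos=0: | count := 0 | result 0
g: total := 1 | count := 2 | iter idx=-1: | count := -2 | iter pos=0: | count := -1 | iter idx=0: | count := 1 | iter pos=0: | count := 2 | iter idx=1: | count := -2 | iter pos=0: | count := -1 | iter idx=2: | count := 1 | iter pos=0: | count := 2 | iter idx=3: | count := -2 | iter pos=0: | count := -1 | result -1
verdict: not equivalent; witness: base=-1, step=-1


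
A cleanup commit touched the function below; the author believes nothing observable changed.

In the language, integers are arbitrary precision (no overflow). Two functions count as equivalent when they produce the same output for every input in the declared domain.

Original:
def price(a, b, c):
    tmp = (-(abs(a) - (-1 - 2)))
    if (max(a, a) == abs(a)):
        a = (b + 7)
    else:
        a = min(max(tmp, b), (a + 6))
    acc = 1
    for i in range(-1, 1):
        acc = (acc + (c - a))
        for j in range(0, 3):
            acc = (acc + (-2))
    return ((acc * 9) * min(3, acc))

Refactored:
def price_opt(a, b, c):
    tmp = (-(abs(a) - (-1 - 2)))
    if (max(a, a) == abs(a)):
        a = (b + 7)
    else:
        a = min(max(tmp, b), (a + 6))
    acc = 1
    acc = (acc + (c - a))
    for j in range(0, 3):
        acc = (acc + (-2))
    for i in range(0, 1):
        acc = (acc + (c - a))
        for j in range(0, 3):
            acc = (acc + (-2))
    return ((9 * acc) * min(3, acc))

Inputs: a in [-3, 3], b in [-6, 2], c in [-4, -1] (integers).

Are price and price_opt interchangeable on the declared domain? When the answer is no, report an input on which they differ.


Behavior is preserved: although loop structure differs, and constant usage differs, and statement counts differ, and arithmetic usage differs, the outputs never diverge.
As a probe, take a=-3, b=1, c=-3: price runs tmp=-6, then (max(a, a) == abs(a)) is false, then a=1, then acc=1, then (i=-1), then acc=-3, then (j=0), then acc=-5, then (j=1), then acc=-7, then (j=2), then acc=-9, then (i=0), then acc=-13, then (j=0), then acc=-15, then (j=1), then acc=-17, then (j=2), then acc=-19, then returns 3249; price_opt runs tmp=-6, then (max(a, a) == abs(a)) is false, then a=1, then acc=1, then acc=-3, then (j=0), then acc=-5, then (j=1), then acc=-7, then (j=2), then acc=-9, then (i=0), then acc=-13, then (j=0), then acc=-15, then (j=1), then acc=-17, then (j=2), then acc=-19, then returns 3249; both end at 3249.
Sweeping the whole domain (252 inputs) finds no disagreement.
verdict: equivalent


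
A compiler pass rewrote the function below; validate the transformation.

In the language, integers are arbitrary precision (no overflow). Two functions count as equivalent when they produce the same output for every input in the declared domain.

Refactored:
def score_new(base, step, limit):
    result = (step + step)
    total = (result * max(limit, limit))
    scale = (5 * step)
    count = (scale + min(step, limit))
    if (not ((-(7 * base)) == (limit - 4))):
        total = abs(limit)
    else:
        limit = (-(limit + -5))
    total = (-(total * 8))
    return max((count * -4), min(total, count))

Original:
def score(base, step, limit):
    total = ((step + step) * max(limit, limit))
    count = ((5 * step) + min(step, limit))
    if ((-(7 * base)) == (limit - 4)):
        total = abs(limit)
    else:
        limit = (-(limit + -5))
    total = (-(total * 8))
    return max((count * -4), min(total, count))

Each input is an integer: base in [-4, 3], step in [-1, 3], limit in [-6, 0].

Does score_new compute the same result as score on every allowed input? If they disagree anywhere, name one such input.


Try base=-4, step=1, limit=-4.
score: total := -8 | count := 1 | ((-(7 * base)) == (limit - 4)): false | limit := 9 | total := 64 | result 1
score_new: result := 2 | total := -8 | scale := 5 | count := 1 | (not ((-(7 * base)) == (limit - 4))): true | total := 4 | total := -32 | result -4
1 and -4 differ, so these are not the same function on this domain.
verdict: not equivalent; witness: base=-4, step=1, limit=-4


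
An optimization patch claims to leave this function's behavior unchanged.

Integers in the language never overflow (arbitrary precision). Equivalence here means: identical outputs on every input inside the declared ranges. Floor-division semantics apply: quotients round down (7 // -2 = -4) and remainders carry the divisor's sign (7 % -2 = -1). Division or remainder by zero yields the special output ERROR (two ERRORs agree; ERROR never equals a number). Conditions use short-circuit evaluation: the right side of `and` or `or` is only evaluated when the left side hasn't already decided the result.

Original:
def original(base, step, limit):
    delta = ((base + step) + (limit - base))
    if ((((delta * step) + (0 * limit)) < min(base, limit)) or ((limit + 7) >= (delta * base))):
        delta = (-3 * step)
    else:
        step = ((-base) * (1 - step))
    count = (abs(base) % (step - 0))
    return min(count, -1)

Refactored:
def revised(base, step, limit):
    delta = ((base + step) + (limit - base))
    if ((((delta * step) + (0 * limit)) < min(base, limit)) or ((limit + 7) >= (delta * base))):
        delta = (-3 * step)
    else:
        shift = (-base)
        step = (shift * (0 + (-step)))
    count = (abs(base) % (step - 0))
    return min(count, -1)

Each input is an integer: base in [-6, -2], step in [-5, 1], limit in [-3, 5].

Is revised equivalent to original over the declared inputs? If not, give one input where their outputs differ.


base=-6, step=0, limit=-3 yields -1 from original but ERROR from revised.
verdict: not equivalent; witness: base=-6, step=0, limit=-3


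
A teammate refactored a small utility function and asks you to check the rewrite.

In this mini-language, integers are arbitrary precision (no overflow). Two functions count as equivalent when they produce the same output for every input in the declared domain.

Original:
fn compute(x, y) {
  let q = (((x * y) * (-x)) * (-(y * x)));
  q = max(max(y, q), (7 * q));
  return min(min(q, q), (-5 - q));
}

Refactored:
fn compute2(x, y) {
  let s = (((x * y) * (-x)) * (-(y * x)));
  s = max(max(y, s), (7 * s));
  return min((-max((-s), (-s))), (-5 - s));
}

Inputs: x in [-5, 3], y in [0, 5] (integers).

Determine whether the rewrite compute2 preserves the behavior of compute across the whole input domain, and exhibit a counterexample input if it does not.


Reading the diff, among the changes: local variable names differ; also min/max/abs usage differs.
As a probe, take x=2, y=5: compute runs q = 200; q = 1400; return -1405; compute2 runs s = 200; s = 1400; return -1405; both end at -1405.
Checked all 54 inputs in the declared domain: the outputs agree on every one.
verdict: equivalent


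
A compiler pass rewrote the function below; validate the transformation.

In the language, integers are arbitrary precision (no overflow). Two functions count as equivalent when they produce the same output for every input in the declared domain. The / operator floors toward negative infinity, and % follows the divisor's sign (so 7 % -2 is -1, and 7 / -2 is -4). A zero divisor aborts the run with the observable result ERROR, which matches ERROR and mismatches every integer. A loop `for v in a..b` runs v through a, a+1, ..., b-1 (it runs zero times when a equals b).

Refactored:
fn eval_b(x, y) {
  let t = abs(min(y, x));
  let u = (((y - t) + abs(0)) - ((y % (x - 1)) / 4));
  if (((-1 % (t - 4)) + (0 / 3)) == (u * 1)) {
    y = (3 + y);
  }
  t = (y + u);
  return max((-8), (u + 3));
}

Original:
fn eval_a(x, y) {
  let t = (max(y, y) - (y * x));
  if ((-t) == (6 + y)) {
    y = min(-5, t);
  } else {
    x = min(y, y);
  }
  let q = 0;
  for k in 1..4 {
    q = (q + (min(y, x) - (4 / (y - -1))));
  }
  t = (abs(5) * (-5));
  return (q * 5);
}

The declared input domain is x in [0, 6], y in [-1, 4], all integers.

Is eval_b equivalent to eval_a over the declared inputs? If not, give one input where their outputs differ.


x=0, y=-1 yields ERROR from eval_a but 1 from eval_b.
verdict: not equivalent; witness: x=0, y=-1
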